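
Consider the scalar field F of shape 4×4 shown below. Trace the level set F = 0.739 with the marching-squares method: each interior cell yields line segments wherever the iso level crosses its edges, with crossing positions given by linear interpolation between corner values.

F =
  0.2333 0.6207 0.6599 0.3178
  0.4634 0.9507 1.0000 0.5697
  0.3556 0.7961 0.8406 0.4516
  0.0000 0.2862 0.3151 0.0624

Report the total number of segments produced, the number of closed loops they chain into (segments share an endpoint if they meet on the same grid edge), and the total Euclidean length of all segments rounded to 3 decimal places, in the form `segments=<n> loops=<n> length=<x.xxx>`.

segments=8 loops=1 length=6.364

cell (0,0): code 0100 → (0.358,1.000)–(1.000,0.566)
cell (0,1): code 1100 → (0.233,2.000)–(0.358,1.000)
cell (0,2): code 1000 → (1.000,2.607)–(0.233,2.000)
cell (1,0): code 0110 → (1.000,0.566)–(2.000,0.870)
cell (1,2): code 1001 → (2.000,2.261)–(1.000,2.607)
cell (2,0): code 0010 → (2.000,0.870)–(2.112,1.000)
cell (2,1): code 0011 → (2.112,1.000)–(2.193,2.000)
cell (2,2): code 0001 → (2.193,2.000)–(2.000,2.261)
total: 8 segments, chained into 1 closed loop(s), length Σ = 6.363794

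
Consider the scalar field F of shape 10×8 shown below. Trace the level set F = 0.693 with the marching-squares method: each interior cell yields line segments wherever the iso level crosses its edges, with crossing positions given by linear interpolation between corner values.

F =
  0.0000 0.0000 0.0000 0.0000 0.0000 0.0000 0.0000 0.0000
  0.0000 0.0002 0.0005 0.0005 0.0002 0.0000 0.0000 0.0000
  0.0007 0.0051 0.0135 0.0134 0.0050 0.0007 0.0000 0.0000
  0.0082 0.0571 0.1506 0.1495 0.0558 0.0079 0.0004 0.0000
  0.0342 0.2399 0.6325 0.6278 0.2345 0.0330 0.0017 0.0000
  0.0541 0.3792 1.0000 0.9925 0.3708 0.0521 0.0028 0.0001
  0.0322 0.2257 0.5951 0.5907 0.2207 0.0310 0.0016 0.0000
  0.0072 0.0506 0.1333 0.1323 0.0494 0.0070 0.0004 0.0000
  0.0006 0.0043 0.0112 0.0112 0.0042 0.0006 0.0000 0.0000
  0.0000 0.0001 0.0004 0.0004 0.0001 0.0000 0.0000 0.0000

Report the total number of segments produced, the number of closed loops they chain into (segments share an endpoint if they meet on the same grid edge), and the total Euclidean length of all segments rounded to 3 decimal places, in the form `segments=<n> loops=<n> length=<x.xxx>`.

segments=6 loops=1 length=5.716

cell (4,1): code 0100 → (4.165,2.000)–(5.000,1.505)
cell (4,2): code 1100 → (4.179,3.000)–(4.165,2.000)
cell (4,3): code 1000 → (5.000,3.482)–(4.179,3.000)
cell (5,1): code 0010 → (5.000,1.505)–(5.758,2.000)
cell (5,2): code 0011 → (5.758,2.000)–(5.745,3.000)
cell (5,3): code 0001 → (5.745,3.000)–(5.000,3.482)
total: 6 segments, chained into 1 closed loop(s), length Σ = 5.715800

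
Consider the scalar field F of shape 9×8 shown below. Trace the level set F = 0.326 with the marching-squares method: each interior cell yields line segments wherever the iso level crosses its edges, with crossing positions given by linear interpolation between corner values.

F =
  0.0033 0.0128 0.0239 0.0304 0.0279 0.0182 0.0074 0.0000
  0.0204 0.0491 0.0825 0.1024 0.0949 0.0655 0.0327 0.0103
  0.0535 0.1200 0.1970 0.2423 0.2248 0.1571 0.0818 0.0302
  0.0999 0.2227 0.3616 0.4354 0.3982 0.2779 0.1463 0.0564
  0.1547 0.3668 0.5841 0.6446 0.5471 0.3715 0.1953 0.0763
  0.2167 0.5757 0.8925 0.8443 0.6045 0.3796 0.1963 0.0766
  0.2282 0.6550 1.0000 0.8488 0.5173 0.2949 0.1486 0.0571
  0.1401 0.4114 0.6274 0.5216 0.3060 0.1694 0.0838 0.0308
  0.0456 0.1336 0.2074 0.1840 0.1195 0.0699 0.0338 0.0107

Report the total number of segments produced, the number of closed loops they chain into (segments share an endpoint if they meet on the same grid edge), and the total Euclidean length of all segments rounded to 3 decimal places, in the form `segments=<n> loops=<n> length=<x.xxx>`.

cell (2,1): code 0100 → (2.784,2.000)–(3.000,1.744)
cell (2,2): code 1100 → (2.433,3.000)–(2.784,2.000)
cell (2,3): code 1100 → (2.584,4.000)–(2.433,3.000)
cell (2,4): code 1000 → (3.000,4.600)–(2.584,4.000)
cell (3,0): code 0100 → (3.717,1.000)–(4.000,0.808)
cell (3,1): code 1110 → (3.000,1.744)–(3.717,1.000)
cell (3,4): code 1101 → (3.514,5.000)–(3.000,4.600)
cell (3,5): code 1000 → (4.000,5.258)–(3.514,5.000)
cell (4,0): code 0110 → (4.000,0.808)–(5.000,0.304)
cell (4,5): code 1001 → (5.000,5.292)–(4.000,5.258)
cell (5,0): code 0110 → (5.000,0.304)–(6.000,0.229)
cell (5,4): code 1011 → (6.000,4.860)–(5.633,5.000)
cell (5,5): code 0001 → (5.633,5.000)–(5.000,5.292)
cell (6,0): code 0110 → (6.000,0.229)–(7.000,0.685)
cell (6,3): code 1011 → (7.000,3.907)–(6.905,4.000)
cell (6,4): code 0001 → (6.905,4.000)–(6.000,4.860)
cell (7,0): code 0010 → (7.000,0.685)–(7.307,1.000)
cell (7,1): code 0011 → (7.307,1.000)–(7.718,2.000)
cell (7,2): code 0011 → (7.718,2.000)–(7.579,3.000)
cell (7,3): code 0001 → (7.579,3.000)–(7.000,3.907)
total: 20 segments, chained into 1 closed loop(s), length Σ = 16.013559

segments=20 loops=1 length=16.014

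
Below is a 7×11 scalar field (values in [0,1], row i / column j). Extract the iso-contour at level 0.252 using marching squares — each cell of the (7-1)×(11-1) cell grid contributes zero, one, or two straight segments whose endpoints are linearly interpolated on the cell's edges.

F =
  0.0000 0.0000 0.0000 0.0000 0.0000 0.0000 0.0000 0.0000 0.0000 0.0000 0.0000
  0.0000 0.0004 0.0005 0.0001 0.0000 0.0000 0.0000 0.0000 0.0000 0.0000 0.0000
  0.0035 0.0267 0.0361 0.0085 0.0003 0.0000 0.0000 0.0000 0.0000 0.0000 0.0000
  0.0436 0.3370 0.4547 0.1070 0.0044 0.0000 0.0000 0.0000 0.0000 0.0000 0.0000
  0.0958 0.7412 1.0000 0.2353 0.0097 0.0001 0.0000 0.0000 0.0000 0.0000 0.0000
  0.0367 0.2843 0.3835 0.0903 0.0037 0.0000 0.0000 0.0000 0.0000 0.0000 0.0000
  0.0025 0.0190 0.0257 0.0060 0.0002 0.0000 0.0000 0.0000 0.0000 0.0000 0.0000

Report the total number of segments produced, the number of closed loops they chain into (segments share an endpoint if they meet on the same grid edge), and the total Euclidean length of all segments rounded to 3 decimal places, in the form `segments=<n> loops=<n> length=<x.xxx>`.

segments=10 loops=1 length=8.458

cell (2,0): code 0100 → (2.726,1.000)–(3.000,0.710)
cell (2,1): code 1100 → (2.516,2.000)–(2.726,1.000)
cell (2,2): code 1000 → (3.000,2.583)–(2.516,2.000)
cell (3,0): code 0110 → (3.000,0.710)–(4.000,0.242)
cell (3,2): code 1001 → (4.000,2.978)–(3.000,2.583)
cell (4,0): code 0110 → (4.000,0.242)–(5.000,0.870)
cell (4,2): code 1001 → (5.000,2.448)–(4.000,2.978)
cell (5,0): code 0010 → (5.000,0.870)–(5.122,1.000)
cell (5,1): code 0011 → (5.122,1.000)–(5.368,2.000)
cell (5,2): code 0001 → (5.368,2.000)–(5.000,2.448)
total: 10 segments, chained into 1 closed loop(s), length Σ = 8.458146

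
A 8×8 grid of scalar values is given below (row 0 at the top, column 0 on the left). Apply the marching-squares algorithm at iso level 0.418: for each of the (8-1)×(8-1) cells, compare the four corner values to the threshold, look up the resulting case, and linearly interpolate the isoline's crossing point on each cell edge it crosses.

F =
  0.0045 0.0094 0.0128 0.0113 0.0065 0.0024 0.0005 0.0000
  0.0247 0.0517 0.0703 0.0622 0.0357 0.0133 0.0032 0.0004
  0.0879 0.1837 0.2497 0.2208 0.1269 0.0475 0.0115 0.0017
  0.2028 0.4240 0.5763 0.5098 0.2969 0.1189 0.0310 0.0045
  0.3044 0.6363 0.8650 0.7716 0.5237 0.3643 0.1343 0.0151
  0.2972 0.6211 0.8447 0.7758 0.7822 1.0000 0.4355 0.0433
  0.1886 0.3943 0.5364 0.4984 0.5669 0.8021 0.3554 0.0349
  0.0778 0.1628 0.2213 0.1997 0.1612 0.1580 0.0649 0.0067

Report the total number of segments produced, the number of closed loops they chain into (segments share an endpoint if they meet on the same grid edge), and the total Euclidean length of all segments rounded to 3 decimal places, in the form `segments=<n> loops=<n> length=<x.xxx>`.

segments=20 loops=1 length=15.502

cell (2,0): code 0100 → (2.975,1.000)–(3.000,0.973)
cell (2,1): code 1100 → (2.515,2.000)–(2.975,1.000)
cell (2,2): code 1100 → (2.682,3.000)–(2.515,2.000)
cell (2,3): code 1000 → (3.000,3.431)–(2.682,3.000)
cell (3,0): code 0110 → (3.000,0.973)–(4.000,0.342)
cell (3,3): code 1101 → (3.534,4.000)–(3.000,3.431)
cell (3,4): code 1000 → (4.000,4.663)–(3.534,4.000)
cell (4,0): code 0110 → (4.000,0.342)–(5.000,0.373)
cell (4,4): code 1101 → (4.084,5.000)–(4.000,4.663)
cell (4,5): code 1100 → (4.942,6.000)–(4.084,5.000)
cell (4,6): code 1000 → (5.000,6.045)–(4.942,6.000)
cell (5,0): code 0010 → (5.000,0.373)–(5.896,1.000)
cell (5,1): code 0111 → (5.896,1.000)–(6.000,1.167)
cell (5,5): code 1011 → (6.000,5.860)–(5.218,6.000)
cell (5,6): code 0001 → (5.218,6.000)–(5.000,6.045)
cell (6,1): code 0010 → (6.000,1.167)–(6.376,2.000)
cell (6,2): code 0011 → (6.376,2.000)–(6.269,3.000)
cell (6,3): code 0011 → (6.269,3.000)–(6.367,4.000)
cell (6,4): code 0011 → (6.367,4.000)–(6.596,5.000)
cell (6,5): code 0001 → (6.596,5.000)–(6.000,5.860)
total: 20 segments, chained into 1 closed loop(s), length Σ = 15.501928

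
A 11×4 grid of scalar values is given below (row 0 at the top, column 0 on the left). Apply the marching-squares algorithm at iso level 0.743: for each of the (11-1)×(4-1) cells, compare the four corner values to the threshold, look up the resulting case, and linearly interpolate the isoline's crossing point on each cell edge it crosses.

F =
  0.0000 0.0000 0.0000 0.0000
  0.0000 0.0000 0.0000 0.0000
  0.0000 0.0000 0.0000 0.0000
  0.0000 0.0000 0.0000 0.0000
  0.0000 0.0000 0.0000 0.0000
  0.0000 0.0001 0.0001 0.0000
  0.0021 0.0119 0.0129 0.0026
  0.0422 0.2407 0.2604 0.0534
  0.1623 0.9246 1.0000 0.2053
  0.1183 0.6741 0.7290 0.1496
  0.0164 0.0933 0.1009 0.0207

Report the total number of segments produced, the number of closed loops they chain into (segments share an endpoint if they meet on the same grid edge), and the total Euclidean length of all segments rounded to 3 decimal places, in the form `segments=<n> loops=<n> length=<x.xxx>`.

cell (7,0): code 0100 → (7.734,1.000)–(8.000,0.762)
cell (7,1): code 1100 → (7.653,2.000)–(7.734,1.000)
cell (7,2): code 1000 → (8.000,2.323)–(7.653,2.000)
cell (8,0): code 0010 → (8.000,0.762)–(8.725,1.000)
cell (8,1): code 0011 → (8.725,1.000)–(8.948,2.000)
cell (8,2): code 0001 → (8.948,2.000)–(8.000,2.323)
total: 6 segments, chained into 1 closed loop(s), length Σ = 4.624477

segments=6 loops=1 length=4.624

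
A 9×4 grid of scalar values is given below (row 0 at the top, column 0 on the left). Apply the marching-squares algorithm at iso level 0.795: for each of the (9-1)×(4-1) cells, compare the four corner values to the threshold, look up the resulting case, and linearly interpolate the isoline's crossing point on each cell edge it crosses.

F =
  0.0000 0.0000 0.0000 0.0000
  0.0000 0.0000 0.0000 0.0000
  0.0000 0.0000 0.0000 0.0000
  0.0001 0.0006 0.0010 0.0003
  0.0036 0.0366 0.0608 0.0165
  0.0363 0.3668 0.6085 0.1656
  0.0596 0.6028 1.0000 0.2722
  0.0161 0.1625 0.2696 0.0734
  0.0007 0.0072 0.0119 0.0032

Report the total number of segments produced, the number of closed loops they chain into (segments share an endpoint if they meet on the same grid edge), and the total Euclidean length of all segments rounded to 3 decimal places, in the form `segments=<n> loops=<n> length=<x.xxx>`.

segments=4 loops=1 length=2.315

cell (5,1): code 0100 → (5.476,2.000)–(6.000,1.484)
cell (5,2): code 1000 → (6.000,2.282)–(5.476,2.000)
cell (6,1): code 0010 → (6.000,1.484)–(6.281,2.000)
cell (6,2): code 0001 → (6.281,2.000)–(6.000,2.282)
total: 4 segments, chained into 1 closed loop(s), length Σ = 2.314931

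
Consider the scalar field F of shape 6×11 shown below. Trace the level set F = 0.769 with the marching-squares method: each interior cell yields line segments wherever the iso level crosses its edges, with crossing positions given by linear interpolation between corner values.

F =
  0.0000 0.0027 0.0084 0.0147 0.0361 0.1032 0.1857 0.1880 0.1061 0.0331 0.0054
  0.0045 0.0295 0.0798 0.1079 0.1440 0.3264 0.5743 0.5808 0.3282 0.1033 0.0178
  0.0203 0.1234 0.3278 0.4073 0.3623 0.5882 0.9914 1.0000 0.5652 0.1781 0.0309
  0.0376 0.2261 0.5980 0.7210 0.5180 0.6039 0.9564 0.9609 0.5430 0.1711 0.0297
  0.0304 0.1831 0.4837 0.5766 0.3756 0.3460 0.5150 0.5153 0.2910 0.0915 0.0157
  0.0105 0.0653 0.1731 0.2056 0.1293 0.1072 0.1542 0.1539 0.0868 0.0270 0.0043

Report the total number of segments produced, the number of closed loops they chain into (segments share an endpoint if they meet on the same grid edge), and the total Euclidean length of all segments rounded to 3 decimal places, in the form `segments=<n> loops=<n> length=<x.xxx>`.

segments=8 loops=1 length=6.845

cell (1,5): code 0100 → (1.467,6.000)–(2.000,5.448)
cell (1,6): code 1100 → (1.449,7.000)–(1.467,6.000)
cell (1,7): code 1000 → (2.000,7.531)–(1.449,7.000)
cell (2,5): code 0110 → (2.000,5.448)–(3.000,5.468)
cell (2,7): code 1001 → (3.000,7.459)–(2.000,7.531)
cell (3,5): code 0010 → (3.000,5.468)–(3.425,6.000)
cell (3,6): code 0011 → (3.425,6.000)–(3.431,7.000)
cell (3,7): code 0001 → (3.431,7.000)–(3.000,7.459)
total: 8 segments, chained into 1 closed loop(s), length Σ = 6.845496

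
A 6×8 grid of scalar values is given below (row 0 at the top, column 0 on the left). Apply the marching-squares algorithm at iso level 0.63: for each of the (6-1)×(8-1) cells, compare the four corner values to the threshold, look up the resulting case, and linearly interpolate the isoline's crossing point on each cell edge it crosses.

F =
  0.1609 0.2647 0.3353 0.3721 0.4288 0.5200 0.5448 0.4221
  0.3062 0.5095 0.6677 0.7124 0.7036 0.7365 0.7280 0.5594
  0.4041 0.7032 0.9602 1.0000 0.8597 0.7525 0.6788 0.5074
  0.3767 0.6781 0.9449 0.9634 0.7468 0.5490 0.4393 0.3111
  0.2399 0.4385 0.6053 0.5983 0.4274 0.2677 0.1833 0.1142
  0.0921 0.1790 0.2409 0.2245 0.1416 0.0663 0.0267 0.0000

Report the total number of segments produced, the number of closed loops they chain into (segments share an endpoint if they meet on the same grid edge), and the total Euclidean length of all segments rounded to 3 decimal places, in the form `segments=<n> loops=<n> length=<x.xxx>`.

cell (0,1): code 0100 → (0.887,2.000)–(1.000,1.762)
cell (0,2): code 1100 → (0.758,3.000)–(0.887,2.000)
cell (0,3): code 1100 → (0.732,4.000)–(0.758,3.000)
cell (0,4): code 1100 → (0.508,5.000)–(0.732,4.000)
cell (0,5): code 1100 → (0.465,6.000)–(0.508,5.000)
cell (0,6): code 1000 → (1.000,6.581)–(0.465,6.000)
cell (1,0): code 0100 → (1.622,1.000)–(2.000,0.755)
cell (1,1): code 1110 → (1.000,1.762)–(1.622,1.000)
cell (1,6): code 1001 → (2.000,6.285)–(1.000,6.581)
cell (2,0): code 0110 → (2.000,0.755)–(3.000,0.840)
cell (2,4): code 1011 → (3.000,4.590)–(2.602,5.000)
cell (2,5): code 0011 → (2.602,5.000)–(2.204,6.000)
cell (2,6): code 0001 → (2.204,6.000)–(2.000,6.285)
cell (3,0): code 0010 → (3.000,0.840)–(3.201,1.000)
cell (3,1): code 0011 → (3.201,1.000)–(3.927,2.000)
cell (3,2): code 0011 → (3.927,2.000)–(3.913,3.000)
cell (3,3): code 0011 → (3.913,3.000)–(3.366,4.000)
cell (3,4): code 0001 → (3.366,4.000)–(3.000,4.590)
total: 18 segments, chained into 1 closed loop(s), length Σ = 14.893299

segments=18 loops=1 length=14.893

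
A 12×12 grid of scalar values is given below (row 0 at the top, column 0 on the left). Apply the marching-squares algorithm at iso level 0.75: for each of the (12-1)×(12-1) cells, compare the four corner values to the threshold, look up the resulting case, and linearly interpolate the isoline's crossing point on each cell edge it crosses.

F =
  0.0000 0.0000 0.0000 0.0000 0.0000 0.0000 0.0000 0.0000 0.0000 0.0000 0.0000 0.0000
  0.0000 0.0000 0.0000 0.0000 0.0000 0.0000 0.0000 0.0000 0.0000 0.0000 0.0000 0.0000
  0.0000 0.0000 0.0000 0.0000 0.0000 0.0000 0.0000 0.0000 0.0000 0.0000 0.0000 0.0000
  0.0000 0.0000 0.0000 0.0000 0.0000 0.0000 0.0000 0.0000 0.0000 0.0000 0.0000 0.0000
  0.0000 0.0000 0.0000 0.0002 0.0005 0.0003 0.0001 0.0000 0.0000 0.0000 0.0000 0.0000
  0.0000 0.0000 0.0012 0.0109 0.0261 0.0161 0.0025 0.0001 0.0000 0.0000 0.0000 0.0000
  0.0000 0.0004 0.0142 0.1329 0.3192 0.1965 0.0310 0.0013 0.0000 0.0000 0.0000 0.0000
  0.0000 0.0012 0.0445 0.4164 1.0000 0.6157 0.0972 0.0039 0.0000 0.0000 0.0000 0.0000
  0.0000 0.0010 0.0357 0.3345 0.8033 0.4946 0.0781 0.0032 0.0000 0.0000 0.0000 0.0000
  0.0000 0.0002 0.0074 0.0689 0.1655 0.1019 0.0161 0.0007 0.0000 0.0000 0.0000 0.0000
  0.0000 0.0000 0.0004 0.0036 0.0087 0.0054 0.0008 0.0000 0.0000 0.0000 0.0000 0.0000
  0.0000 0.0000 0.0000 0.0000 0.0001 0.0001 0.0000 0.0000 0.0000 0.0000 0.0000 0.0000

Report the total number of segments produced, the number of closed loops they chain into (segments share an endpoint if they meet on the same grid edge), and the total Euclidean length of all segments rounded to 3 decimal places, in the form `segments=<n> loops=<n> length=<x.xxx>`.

segments=6 loops=1 length=3.801

cell (6,3): code 0100 → (6.633,4.000)–(7.000,3.572)
cell (6,4): code 1000 → (7.000,4.651)–(6.633,4.000)
cell (7,3): code 0110 → (7.000,3.572)–(8.000,3.886)
cell (7,4): code 1001 → (8.000,4.173)–(7.000,4.651)
cell (8,3): code 0010 → (8.000,3.886)–(8.084,4.000)
cell (8,4): code 0001 → (8.084,4.000)–(8.000,4.173)
total: 6 segments, chained into 1 closed loop(s), length Σ = 3.800831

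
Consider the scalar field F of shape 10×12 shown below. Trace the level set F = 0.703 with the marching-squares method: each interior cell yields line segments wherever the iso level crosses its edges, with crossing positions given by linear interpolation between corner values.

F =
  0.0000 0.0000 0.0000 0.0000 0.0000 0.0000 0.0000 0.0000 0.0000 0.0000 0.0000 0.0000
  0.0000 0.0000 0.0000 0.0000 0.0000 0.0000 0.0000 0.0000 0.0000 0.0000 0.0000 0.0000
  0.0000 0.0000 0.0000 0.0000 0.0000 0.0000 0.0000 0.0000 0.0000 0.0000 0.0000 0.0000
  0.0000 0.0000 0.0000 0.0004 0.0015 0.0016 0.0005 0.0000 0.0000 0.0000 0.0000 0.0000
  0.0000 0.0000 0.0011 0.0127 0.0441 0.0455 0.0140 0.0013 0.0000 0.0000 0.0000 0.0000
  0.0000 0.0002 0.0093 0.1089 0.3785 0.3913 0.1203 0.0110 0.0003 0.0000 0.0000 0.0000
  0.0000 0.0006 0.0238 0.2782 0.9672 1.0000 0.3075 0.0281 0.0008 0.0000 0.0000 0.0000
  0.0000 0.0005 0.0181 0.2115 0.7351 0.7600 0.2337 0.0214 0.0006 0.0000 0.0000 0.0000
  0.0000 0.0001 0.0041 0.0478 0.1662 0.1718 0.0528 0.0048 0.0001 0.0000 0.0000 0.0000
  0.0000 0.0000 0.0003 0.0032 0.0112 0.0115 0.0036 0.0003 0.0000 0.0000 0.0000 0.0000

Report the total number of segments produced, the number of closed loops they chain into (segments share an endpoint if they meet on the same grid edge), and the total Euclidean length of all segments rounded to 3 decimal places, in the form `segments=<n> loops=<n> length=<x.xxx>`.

segments=8 loops=1 length=5.571

cell (5,3): code 0100 → (5.551,4.000)–(6.000,3.617)
cell (5,4): code 1100 → (5.512,5.000)–(5.551,4.000)
cell (5,5): code 1000 → (6.000,5.429)–(5.512,5.000)
cell (6,3): code 0110 → (6.000,3.617)–(7.000,3.939)
cell (6,5): code 1001 → (7.000,5.108)–(6.000,5.429)
cell (7,3): code 0010 → (7.000,3.939)–(7.056,4.000)
cell (7,4): code 0011 → (7.056,4.000)–(7.097,5.000)
cell (7,5): code 0001 → (7.097,5.000)–(7.000,5.108)
total: 8 segments, chained into 1 closed loop(s), length Σ = 5.570886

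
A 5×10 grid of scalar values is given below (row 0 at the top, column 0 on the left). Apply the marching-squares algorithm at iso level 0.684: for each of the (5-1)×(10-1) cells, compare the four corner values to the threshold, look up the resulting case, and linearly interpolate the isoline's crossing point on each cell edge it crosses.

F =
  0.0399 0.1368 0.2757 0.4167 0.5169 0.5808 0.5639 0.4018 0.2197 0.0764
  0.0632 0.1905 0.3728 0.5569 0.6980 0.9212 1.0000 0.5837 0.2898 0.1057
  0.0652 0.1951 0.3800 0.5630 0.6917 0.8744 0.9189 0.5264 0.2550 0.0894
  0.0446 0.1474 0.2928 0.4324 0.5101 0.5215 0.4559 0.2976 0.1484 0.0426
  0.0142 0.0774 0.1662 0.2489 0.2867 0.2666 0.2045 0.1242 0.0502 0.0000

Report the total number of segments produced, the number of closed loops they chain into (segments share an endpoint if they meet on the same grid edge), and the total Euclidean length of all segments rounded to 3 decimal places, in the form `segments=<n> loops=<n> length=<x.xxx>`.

cell (0,3): code 0100 → (0.923,4.000)–(1.000,3.901)
cell (0,4): code 1100 → (0.303,5.000)–(0.923,4.000)
cell (0,5): code 1100 → (0.275,6.000)–(0.303,5.000)
cell (0,6): code 1000 → (1.000,6.759)–(0.275,6.000)
cell (1,3): code 0110 → (1.000,3.901)–(2.000,3.940)
cell (1,6): code 1001 → (2.000,6.598)–(1.000,6.759)
cell (2,3): code 0010 → (2.000,3.940)–(2.042,4.000)
cell (2,4): code 0011 → (2.042,4.000)–(2.540,5.000)
cell (2,5): code 0011 → (2.540,5.000)–(2.507,6.000)
cell (2,6): code 0001 → (2.507,6.000)–(2.000,6.598)
total: 10 segments, chained into 1 closed loop(s), length Σ = 8.340688

segments=10 loops=1 length=8.341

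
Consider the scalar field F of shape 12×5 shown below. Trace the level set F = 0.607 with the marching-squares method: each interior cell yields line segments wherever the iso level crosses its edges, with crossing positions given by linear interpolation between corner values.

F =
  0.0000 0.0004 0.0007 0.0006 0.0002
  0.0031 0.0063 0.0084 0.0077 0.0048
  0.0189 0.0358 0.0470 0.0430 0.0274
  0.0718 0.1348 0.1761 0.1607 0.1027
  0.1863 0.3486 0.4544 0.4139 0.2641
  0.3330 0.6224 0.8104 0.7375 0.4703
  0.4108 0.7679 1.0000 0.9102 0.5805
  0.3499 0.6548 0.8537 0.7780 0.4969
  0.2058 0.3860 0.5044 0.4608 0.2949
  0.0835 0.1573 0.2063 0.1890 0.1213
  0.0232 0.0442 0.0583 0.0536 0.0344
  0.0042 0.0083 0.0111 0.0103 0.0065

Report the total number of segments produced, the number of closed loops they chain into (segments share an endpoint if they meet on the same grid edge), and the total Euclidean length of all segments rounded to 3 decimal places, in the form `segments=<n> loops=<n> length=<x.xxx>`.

cell (4,0): code 0100 → (4.944,1.000)–(5.000,0.947)
cell (4,1): code 1100 → (4.429,2.000)–(4.944,1.000)
cell (4,2): code 1100 → (4.597,3.000)–(4.429,2.000)
cell (4,3): code 1000 → (5.000,3.488)–(4.597,3.000)
cell (5,0): code 0110 → (5.000,0.947)–(6.000,0.549)
cell (5,3): code 1001 → (6.000,3.920)–(5.000,3.488)
cell (6,0): code 0110 → (6.000,0.549)–(7.000,0.843)
cell (6,3): code 1001 → (7.000,3.608)–(6.000,3.920)
cell (7,0): code 0010 → (7.000,0.843)–(7.178,1.000)
cell (7,1): code 0011 → (7.178,1.000)–(7.706,2.000)
cell (7,2): code 0011 → (7.706,2.000)–(7.539,3.000)
cell (7,3): code 0001 → (7.539,3.000)–(7.000,3.608)
total: 12 segments, chained into 1 closed loop(s), length Σ = 10.299176

segments=12 loops=1 length=10.299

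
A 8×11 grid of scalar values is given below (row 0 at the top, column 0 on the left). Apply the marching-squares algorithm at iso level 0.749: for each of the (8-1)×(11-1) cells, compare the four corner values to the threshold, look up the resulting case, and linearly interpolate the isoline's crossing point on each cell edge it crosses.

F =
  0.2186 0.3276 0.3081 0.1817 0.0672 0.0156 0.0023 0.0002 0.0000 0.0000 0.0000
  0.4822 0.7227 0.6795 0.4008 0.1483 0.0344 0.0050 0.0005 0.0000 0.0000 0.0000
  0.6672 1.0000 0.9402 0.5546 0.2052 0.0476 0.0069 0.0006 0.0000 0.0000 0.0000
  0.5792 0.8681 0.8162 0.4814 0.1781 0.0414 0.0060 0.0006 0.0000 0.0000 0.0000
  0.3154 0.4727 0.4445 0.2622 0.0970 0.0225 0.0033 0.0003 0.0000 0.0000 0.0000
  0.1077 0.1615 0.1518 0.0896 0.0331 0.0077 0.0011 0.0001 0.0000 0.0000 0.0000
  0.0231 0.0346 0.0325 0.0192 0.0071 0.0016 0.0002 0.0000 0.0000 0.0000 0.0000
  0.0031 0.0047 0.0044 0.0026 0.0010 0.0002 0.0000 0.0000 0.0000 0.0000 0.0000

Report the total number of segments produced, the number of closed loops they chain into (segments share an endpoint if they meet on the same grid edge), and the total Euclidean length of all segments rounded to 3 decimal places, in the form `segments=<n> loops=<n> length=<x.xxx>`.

cell (1,0): code 0100 → (1.095,1.000)–(2.000,0.246)
cell (1,1): code 1100 → (1.267,2.000)–(1.095,1.000)
cell (1,2): code 1000 → (2.000,2.496)–(1.267,2.000)
cell (2,0): code 0110 → (2.000,0.246)–(3.000,0.588)
cell (2,2): code 1001 → (3.000,2.201)–(2.000,2.496)
cell (3,0): code 0010 → (3.000,0.588)–(3.301,1.000)
cell (3,1): code 0011 → (3.301,1.000)–(3.181,2.000)
cell (3,2): code 0001 → (3.181,2.000)–(3.000,2.201)
total: 8 segments, chained into 1 closed loop(s), length Σ = 6.965558

segments=8 loops=1 length=6.966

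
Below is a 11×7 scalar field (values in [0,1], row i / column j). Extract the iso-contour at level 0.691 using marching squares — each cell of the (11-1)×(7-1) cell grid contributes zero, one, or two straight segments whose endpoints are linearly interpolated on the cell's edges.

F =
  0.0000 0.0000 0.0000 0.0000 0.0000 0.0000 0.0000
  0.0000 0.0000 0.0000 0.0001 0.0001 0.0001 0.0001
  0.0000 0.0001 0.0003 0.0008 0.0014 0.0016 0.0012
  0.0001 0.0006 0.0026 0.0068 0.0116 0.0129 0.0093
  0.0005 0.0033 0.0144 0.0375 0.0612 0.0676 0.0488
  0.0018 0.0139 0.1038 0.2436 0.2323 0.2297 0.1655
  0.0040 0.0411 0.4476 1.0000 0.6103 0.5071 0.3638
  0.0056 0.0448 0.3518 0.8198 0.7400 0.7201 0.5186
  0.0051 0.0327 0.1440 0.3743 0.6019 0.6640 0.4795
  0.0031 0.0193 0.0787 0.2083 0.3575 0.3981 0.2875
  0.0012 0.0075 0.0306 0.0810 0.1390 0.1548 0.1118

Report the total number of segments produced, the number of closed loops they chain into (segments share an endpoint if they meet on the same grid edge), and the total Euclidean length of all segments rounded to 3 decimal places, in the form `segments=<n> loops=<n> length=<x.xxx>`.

segments=10 loops=1 length=7.461

cell (5,2): code 0100 → (5.591,3.000)–(6.000,2.441)
cell (5,3): code 1000 → (6.000,3.793)–(5.591,3.000)
cell (6,2): code 0110 → (6.000,2.441)–(7.000,2.725)
cell (6,3): code 1101 → (6.622,4.000)–(6.000,3.793)
cell (6,4): code 1100 → (6.863,5.000)–(6.622,4.000)
cell (6,5): code 1000 → (7.000,5.144)–(6.863,5.000)
cell (7,2): code 0010 → (7.000,2.725)–(7.289,3.000)
cell (7,3): code 0011 → (7.289,3.000)–(7.355,4.000)
cell (7,4): code 0011 → (7.355,4.000)–(7.519,5.000)
cell (7,5): code 0001 → (7.519,5.000)–(7.000,5.144)
total: 10 segments, chained into 1 closed loop(s), length Σ = 7.460559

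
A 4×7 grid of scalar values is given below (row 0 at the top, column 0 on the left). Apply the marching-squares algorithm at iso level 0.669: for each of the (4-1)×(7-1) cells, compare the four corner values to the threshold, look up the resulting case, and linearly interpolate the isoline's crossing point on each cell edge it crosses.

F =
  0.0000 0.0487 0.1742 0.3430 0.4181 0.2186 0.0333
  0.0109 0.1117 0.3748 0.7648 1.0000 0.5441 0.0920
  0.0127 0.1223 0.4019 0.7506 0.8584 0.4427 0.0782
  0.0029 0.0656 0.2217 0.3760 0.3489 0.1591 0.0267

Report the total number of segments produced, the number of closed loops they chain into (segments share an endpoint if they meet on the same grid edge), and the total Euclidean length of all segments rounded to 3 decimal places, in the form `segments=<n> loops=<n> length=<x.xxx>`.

segments=8 loops=1 length=6.269

cell (0,2): code 0100 → (0.773,3.000)–(1.000,2.754)
cell (0,3): code 1100 → (0.431,4.000)–(0.773,3.000)
cell (0,4): code 1000 → (1.000,4.726)–(0.431,4.000)
cell (1,2): code 0110 → (1.000,2.754)–(2.000,2.766)
cell (1,4): code 1001 → (2.000,4.456)–(1.000,4.726)
cell (2,2): code 0010 → (2.000,2.766)–(2.218,3.000)
cell (2,3): code 0011 → (2.218,3.000)–(2.372,4.000)
cell (2,4): code 0001 → (2.372,4.000)–(2.000,4.456)
total: 8 segments, chained into 1 closed loop(s), length Σ = 6.269143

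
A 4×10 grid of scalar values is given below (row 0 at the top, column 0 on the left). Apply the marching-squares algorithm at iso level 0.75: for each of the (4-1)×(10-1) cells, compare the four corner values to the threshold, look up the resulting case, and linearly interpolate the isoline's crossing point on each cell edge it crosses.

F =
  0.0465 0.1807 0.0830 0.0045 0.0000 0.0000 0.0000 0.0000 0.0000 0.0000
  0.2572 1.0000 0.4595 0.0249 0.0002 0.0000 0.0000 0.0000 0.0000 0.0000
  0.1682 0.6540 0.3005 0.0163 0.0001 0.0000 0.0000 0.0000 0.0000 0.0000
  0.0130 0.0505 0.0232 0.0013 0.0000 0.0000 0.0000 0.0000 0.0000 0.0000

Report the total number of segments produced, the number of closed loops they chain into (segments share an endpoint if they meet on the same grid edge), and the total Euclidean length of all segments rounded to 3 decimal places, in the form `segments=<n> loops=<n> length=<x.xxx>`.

cell (0,0): code 0100 → (0.695,1.000)–(1.000,0.663)
cell (0,1): code 1000 → (1.000,1.463)–(0.695,1.000)
cell (1,0): code 0010 → (1.000,0.663)–(1.723,1.000)
cell (1,1): code 0001 → (1.723,1.000)–(1.000,1.463)
total: 4 segments, chained into 1 closed loop(s), length Σ = 2.663409

segments=4 loops=1 length=2.663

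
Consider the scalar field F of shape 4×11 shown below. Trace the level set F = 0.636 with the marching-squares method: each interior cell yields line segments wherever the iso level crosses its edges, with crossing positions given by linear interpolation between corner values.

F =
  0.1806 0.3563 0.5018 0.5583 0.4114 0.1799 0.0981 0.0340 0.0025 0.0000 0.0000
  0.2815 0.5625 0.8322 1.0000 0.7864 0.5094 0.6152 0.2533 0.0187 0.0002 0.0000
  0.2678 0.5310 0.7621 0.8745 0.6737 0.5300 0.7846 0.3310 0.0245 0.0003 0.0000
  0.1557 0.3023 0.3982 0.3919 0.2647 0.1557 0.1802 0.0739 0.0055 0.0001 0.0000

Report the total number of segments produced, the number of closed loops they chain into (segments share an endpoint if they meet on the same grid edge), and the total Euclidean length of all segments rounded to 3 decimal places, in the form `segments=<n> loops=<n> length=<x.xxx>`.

segments=14 loops=2 length=11.827

cell (0,1): code 0100 → (0.406,2.000)–(1.000,1.273)
cell (0,2): code 1100 → (0.176,3.000)–(0.406,2.000)
cell (0,3): code 1100 → (0.599,4.000)–(0.176,3.000)
cell (0,4): code 1000 → (1.000,4.543)–(0.599,4.000)
cell (1,1): code 0110 → (1.000,1.273)–(2.000,1.454)
cell (1,4): code 1001 → (2.000,4.262)–(1.000,4.543)
cell (1,5): code 0100 → (1.123,6.000)–(2.000,5.416)
cell (1,6): code 1000 → (2.000,6.328)–(1.123,6.000)
cell (2,1): code 0010 → (2.000,1.454)–(2.347,2.000)
cell (2,2): code 0011 → (2.347,2.000)–(2.494,3.000)
cell (2,3): code 0011 → (2.494,3.000)–(2.092,4.000)
cell (2,4): code 0001 → (2.092,4.000)–(2.000,4.262)
cell (2,5): code 0010 → (2.000,5.416)–(2.246,6.000)
cell (2,6): code 0001 → (2.246,6.000)–(2.000,6.328)
total: 14 segments, chained into 2 closed loop(s), length Σ = 11.827130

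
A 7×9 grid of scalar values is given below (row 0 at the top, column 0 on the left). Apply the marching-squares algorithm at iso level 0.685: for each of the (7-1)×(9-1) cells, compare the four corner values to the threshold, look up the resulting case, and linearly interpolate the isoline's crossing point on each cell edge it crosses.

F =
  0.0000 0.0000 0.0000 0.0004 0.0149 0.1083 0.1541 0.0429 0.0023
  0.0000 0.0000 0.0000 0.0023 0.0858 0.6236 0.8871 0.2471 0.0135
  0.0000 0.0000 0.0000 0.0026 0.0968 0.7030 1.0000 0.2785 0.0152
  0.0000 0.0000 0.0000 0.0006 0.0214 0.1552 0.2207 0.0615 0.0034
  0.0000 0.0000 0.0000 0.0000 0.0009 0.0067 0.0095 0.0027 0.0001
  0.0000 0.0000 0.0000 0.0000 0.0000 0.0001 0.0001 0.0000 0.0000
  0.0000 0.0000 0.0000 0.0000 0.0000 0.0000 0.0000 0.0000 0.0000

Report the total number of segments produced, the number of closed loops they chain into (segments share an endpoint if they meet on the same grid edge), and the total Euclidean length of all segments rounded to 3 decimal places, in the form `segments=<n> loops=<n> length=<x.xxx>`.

cell (0,5): code 0100 → (0.724,6.000)–(1.000,5.233)
cell (0,6): code 1000 → (1.000,6.316)–(0.724,6.000)
cell (1,4): code 0100 → (1.773,5.000)–(2.000,4.970)
cell (1,5): code 1110 → (1.000,5.233)–(1.773,5.000)
cell (1,6): code 1001 → (2.000,6.437)–(1.000,6.316)
cell (2,4): code 0010 → (2.000,4.970)–(2.033,5.000)
cell (2,5): code 0011 → (2.033,5.000)–(2.404,6.000)
cell (2,6): code 0001 → (2.404,6.000)–(2.000,6.437)
total: 8 segments, chained into 1 closed loop(s), length Σ = 4.983785

segments=8 loops=1 length=4.984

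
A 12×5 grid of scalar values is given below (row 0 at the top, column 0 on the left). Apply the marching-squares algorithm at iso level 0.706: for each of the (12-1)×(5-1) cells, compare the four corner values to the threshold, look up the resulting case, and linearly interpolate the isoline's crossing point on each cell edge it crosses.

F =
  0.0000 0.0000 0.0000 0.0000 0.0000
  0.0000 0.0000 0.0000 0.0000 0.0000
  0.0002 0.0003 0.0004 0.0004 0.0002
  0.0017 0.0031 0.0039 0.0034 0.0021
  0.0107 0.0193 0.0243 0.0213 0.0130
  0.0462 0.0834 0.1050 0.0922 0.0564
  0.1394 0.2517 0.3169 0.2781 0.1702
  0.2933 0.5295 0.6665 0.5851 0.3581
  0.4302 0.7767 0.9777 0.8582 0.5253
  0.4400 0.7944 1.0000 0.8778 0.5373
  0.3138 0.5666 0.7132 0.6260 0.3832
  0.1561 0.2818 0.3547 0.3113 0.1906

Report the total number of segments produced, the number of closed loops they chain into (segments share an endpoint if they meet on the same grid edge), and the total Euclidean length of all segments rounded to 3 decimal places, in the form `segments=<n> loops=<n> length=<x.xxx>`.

segments=12 loops=1 length=8.832

cell (7,0): code 0100 → (7.714,1.000)–(8.000,0.796)
cell (7,1): code 1100 → (7.127,2.000)–(7.714,1.000)
cell (7,2): code 1100 → (7.443,3.000)–(7.127,2.000)
cell (7,3): code 1000 → (8.000,3.457)–(7.443,3.000)
cell (8,0): code 0110 → (8.000,0.796)–(9.000,0.751)
cell (8,3): code 1001 → (9.000,3.505)–(8.000,3.457)
cell (9,0): code 0010 → (9.000,0.751)–(9.388,1.000)
cell (9,1): code 0111 → (9.388,1.000)–(10.000,1.951)
cell (9,2): code 1011 → (10.000,2.083)–(9.682,3.000)
cell (9,3): code 0001 → (9.682,3.000)–(9.000,3.505)
cell (10,1): code 0010 → (10.000,1.951)–(10.020,2.000)
cell (10,2): code 0001 → (10.020,2.000)–(10.000,2.083)
total: 12 segments, chained into 1 closed loop(s), length Σ = 8.832174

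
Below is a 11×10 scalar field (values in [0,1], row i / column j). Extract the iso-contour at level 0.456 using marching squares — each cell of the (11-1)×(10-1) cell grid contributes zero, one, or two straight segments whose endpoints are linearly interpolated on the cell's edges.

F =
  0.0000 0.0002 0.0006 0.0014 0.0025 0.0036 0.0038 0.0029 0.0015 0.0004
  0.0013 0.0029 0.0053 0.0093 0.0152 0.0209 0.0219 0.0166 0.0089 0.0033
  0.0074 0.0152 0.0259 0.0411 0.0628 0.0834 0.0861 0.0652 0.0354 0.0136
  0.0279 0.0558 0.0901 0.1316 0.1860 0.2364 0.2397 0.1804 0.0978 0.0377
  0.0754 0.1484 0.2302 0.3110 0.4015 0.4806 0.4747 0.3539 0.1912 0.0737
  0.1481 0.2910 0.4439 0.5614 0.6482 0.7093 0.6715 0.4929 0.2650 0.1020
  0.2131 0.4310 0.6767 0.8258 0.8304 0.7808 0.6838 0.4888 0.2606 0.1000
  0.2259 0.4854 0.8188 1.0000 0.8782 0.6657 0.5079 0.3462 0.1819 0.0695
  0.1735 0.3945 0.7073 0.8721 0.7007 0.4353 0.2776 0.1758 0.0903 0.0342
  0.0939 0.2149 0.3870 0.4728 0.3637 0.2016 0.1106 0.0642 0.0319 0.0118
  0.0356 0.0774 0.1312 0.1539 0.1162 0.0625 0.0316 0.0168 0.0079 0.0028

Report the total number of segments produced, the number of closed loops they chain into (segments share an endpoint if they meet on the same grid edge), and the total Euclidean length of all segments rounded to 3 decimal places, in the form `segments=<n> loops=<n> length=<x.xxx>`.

segments=26 loops=1 length=17.605

cell (3,4): code 0100 → (3.899,5.000)–(4.000,4.689)
cell (3,5): code 1100 → (3.920,6.000)–(3.899,5.000)
cell (3,6): code 1000 → (4.000,6.155)–(3.920,6.000)
cell (4,2): code 0100 → (4.579,3.000)–(5.000,2.103)
cell (4,3): code 1100 → (4.221,4.000)–(4.579,3.000)
cell (4,4): code 1110 → (4.000,4.689)–(4.221,4.000)
cell (4,6): code 1101 → (4.735,7.000)–(4.000,6.155)
cell (4,7): code 1000 → (5.000,7.162)–(4.735,7.000)
cell (5,1): code 0100 → (5.052,2.000)–(6.000,1.102)
cell (5,2): code 1110 → (5.000,2.103)–(5.052,2.000)
cell (5,7): code 1001 → (6.000,7.144)–(5.000,7.162)
cell (6,0): code 0100 → (6.460,1.000)–(7.000,0.887)
cell (6,1): code 1110 → (6.000,1.102)–(6.460,1.000)
cell (6,6): code 1011 → (7.000,6.321)–(6.230,7.000)
cell (6,7): code 0001 → (6.230,7.000)–(6.000,7.144)
cell (7,0): code 0010 → (7.000,0.887)–(7.323,1.000)
cell (7,1): code 0111 → (7.323,1.000)–(8.000,1.197)
cell (7,4): code 1011 → (8.000,4.922)–(7.910,5.000)
cell (7,5): code 0011 → (7.910,5.000)–(7.225,6.000)
cell (7,6): code 0001 → (7.225,6.000)–(7.000,6.321)
cell (8,1): code 0010 → (8.000,1.197)–(8.785,2.000)
cell (8,2): code 0111 → (8.785,2.000)–(9.000,2.804)
cell (8,3): code 1011 → (9.000,3.154)–(8.726,4.000)
cell (8,4): code 0001 → (8.726,4.000)–(8.000,4.922)
cell (9,2): code 0010 → (9.000,2.804)–(9.053,3.000)
cell (9,3): code 0001 → (9.053,3.000)–(9.000,3.154)
total: 26 segments, chained into 1 closed loop(s), length Σ = 17.605040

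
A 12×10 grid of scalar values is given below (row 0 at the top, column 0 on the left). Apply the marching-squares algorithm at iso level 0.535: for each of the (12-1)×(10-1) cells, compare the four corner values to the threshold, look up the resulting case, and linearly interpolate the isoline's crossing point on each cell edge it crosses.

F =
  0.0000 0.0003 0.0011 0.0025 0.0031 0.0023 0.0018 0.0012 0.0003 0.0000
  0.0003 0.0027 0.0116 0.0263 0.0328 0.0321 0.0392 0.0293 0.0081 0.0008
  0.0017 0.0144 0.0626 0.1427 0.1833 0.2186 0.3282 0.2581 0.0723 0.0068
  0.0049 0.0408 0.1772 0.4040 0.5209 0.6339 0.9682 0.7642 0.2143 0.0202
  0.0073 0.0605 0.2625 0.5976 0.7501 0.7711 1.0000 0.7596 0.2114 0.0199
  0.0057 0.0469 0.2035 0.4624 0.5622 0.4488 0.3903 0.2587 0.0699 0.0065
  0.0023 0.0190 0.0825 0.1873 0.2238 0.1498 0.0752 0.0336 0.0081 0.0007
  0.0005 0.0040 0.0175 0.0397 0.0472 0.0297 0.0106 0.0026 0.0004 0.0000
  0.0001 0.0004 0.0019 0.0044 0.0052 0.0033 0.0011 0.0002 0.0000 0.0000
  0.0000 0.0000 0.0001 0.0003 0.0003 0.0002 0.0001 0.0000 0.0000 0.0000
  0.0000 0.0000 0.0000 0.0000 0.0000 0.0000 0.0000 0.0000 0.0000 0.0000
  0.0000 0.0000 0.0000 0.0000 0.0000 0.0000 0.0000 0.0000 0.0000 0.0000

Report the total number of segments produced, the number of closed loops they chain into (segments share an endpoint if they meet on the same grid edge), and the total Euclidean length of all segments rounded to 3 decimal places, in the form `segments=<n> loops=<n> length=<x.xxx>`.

cell (2,4): code 0100 → (2.762,5.000)–(3.000,4.125)
cell (2,5): code 1100 → (2.323,6.000)–(2.762,5.000)
cell (2,6): code 1100 → (2.547,7.000)–(2.323,6.000)
cell (2,7): code 1000 → (3.000,7.417)–(2.547,7.000)
cell (3,2): code 0100 → (3.677,3.000)–(4.000,2.813)
cell (3,3): code 1100 → (3.062,4.000)–(3.677,3.000)
cell (3,4): code 1110 → (3.000,4.125)–(3.062,4.000)
cell (3,7): code 1001 → (4.000,7.410)–(3.000,7.417)
cell (4,2): code 0010 → (4.000,2.813)–(4.463,3.000)
cell (4,3): code 0111 → (4.463,3.000)–(5.000,3.727)
cell (4,4): code 1011 → (5.000,4.240)–(4.733,5.000)
cell (4,5): code 0011 → (4.733,5.000)–(4.763,6.000)
cell (4,6): code 0011 → (4.763,6.000)–(4.448,7.000)
cell (4,7): code 0001 → (4.448,7.000)–(4.000,7.410)
cell (5,3): code 0010 → (5.000,3.727)–(5.080,4.000)
cell (5,4): code 0001 → (5.080,4.000)–(5.000,4.240)
total: 16 segments, chained into 1 closed loop(s), length Σ = 11.728402

segments=16 loops=1 length=11.728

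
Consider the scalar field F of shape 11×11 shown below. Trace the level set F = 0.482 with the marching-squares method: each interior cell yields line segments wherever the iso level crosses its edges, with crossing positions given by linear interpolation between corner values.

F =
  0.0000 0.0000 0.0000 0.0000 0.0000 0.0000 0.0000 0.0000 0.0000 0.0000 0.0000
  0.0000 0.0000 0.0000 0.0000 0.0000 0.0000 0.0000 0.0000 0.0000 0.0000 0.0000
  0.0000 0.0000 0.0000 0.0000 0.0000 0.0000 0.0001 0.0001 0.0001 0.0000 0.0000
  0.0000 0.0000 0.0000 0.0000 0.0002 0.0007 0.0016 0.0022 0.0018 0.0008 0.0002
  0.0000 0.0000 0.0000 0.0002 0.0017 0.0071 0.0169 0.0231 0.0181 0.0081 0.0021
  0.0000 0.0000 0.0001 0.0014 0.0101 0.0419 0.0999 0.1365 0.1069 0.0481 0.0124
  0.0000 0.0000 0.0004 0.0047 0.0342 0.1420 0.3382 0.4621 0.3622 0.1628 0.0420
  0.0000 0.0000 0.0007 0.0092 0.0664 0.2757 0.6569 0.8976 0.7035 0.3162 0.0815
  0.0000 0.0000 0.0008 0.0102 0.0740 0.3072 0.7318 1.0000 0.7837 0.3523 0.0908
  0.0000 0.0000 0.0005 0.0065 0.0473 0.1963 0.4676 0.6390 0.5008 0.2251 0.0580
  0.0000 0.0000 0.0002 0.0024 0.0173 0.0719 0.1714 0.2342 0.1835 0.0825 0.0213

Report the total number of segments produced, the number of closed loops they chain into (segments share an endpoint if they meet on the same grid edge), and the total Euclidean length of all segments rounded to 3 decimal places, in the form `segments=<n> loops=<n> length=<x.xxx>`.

segments=12 loops=1 length=10.255

cell (6,5): code 0100 → (6.451,6.000)–(7.000,5.541)
cell (6,6): code 1100 → (6.046,7.000)–(6.451,6.000)
cell (6,7): code 1100 → (6.351,8.000)–(6.046,7.000)
cell (6,8): code 1000 → (7.000,8.572)–(6.351,8.000)
cell (7,5): code 0110 → (7.000,5.541)–(8.000,5.412)
cell (7,8): code 1001 → (8.000,8.699)–(7.000,8.572)
cell (8,5): code 0010 → (8.000,5.412)–(8.945,6.000)
cell (8,6): code 0111 → (8.945,6.000)–(9.000,6.084)
cell (8,8): code 1001 → (9.000,8.068)–(8.000,8.699)
cell (9,6): code 0010 → (9.000,6.084)–(9.388,7.000)
cell (9,7): code 0011 → (9.388,7.000)–(9.059,8.000)
cell (9,8): code 0001 → (9.059,8.000)–(9.000,8.068)
total: 12 segments, chained into 1 closed loop(s), length Σ = 10.255358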